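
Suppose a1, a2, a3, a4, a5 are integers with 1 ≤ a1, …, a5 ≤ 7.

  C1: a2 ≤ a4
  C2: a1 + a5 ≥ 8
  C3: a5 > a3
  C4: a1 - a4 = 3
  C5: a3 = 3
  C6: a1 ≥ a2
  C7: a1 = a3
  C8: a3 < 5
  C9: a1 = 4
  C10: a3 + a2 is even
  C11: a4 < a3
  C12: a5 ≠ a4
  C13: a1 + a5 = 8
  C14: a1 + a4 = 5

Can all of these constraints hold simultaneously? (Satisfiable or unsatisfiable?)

Constraint 9 fixes a1 = 4 and constraint 5 fixes a3 = 3, but constraint 7 requires a1 = a3. Since 4 ≠ 3, contradiction.

Unsatisfiable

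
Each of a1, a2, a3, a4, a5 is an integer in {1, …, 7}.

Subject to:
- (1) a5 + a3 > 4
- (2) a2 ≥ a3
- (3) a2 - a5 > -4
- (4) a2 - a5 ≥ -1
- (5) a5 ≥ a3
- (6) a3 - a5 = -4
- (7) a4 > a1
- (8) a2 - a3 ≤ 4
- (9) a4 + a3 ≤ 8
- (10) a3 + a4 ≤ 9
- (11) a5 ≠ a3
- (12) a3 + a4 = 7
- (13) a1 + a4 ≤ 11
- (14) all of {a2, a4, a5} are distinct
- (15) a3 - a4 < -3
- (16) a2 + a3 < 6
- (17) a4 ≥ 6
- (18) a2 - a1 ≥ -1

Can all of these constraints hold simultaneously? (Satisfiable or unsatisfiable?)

Satisfiable

Take a1 = 2, a2 = 4, a3 = 1, a4 = 6, a5 = 5. Then constraint 1: a5 + a3 = 6; constraint 3: a2 - a5 = -1, and every other listed constraint is also met.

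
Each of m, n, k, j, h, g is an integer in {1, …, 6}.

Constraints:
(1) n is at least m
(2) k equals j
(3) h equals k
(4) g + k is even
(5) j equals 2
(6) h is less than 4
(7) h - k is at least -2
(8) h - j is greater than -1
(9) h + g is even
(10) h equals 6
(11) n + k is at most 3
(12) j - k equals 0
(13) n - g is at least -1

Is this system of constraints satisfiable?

Constraint 10 fixes h = 6 and constraint 5 fixes j = 2. Constraints 2 and 3 give h = k = j, so h = j. But 6 ≠ 2 — contradiction.

Unsatisfiable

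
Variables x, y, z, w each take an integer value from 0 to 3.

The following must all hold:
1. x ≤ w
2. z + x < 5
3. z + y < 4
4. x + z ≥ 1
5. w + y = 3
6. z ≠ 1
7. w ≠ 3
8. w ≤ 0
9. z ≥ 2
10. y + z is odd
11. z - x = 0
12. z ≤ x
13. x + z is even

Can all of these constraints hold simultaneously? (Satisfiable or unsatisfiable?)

From constraints 9 and 12: x ≥ z and z ≥ 2, so x ≥ 2. From constraints 1 and 8: x ≤ w and w ≤ 0, so x ≤ 0. But 0 < 2, so no value of x works.

Unsatisfiable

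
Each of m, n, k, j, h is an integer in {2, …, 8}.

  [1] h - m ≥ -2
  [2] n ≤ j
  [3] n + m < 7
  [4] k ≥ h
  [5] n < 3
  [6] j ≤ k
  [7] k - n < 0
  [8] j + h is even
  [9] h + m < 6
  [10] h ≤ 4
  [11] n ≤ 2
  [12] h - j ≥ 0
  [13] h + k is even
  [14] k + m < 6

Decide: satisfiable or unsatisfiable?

Unsatisfiable

Constraints 2, 6, and 7 give n ≤ j, j ≤ k, k < n. Chaining: n ≤ j ≤ k < n, which forces n < n — impossible.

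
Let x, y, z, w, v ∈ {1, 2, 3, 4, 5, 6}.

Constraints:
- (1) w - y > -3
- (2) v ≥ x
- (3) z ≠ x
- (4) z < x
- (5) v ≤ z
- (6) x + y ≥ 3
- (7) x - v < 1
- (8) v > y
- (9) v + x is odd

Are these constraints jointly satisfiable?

Unsatisfiable

Constraints 2, 4, and 5 give x ≤ v, v ≤ z, z < x. Chaining: x ≤ v ≤ z < x, which forces x < x — impossible.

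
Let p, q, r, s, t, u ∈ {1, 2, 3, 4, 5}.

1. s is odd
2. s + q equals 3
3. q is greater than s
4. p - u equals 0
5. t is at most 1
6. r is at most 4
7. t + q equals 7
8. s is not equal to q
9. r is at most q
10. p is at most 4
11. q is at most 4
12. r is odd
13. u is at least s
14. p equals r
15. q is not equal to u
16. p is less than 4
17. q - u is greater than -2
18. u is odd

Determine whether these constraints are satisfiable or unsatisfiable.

Unsatisfiable

From constraint 5: t ≤ 1. From constraint 11: q ≤ 4. Hence t + q ≤ 5. But constraint 7 requires t + q = 7, and 7 > 5. Contradiction.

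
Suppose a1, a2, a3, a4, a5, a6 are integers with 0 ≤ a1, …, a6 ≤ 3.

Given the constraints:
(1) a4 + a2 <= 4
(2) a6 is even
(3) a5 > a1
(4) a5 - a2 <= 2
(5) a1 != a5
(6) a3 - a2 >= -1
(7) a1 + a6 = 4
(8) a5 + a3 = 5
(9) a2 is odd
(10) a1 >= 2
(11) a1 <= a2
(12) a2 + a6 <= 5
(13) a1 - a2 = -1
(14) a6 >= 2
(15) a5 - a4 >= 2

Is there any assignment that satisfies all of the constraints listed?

The assignment a1 = 2, a2 = 3, a3 = 2, a4 = 1, a5 = 3, a6 = 2 works:
  constraint 1 holds since a4 + a2 = 4.
  constraint 4 holds since a5 - a2 = 0.
  constraint 6 holds since a3 - a2 = -1.
The rest check out directly.

Satisfiable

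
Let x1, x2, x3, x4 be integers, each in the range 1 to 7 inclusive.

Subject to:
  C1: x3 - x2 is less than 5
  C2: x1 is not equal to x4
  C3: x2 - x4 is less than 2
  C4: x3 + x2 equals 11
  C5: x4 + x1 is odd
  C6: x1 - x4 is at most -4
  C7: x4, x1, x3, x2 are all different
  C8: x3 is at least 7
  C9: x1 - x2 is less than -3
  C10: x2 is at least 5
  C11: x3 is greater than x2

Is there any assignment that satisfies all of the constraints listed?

From constraint 8: x3 ≥ 7. From constraint 10: x2 ≥ 5. Hence x3 + x2 ≥ 12. But constraint 4 requires x3 + x2 = 11, and 11 < 12. Contradiction.

Unsatisfiable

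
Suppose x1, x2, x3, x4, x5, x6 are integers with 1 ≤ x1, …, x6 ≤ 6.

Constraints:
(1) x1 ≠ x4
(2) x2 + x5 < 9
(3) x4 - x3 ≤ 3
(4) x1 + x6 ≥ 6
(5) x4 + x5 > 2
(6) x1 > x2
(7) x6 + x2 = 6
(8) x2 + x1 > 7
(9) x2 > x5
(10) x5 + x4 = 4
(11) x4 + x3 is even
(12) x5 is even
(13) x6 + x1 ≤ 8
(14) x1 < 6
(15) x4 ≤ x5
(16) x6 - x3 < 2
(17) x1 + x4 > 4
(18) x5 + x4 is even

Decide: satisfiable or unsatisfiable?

Satisfiable

Setting (x1, x2, x3, x4, x5, x6) = (5, 4, 2, 2, 2, 2) satisfies everything: constraint 2: x2 + x5 = 6; constraint 3: x4 - x3 = 0, and the others follow.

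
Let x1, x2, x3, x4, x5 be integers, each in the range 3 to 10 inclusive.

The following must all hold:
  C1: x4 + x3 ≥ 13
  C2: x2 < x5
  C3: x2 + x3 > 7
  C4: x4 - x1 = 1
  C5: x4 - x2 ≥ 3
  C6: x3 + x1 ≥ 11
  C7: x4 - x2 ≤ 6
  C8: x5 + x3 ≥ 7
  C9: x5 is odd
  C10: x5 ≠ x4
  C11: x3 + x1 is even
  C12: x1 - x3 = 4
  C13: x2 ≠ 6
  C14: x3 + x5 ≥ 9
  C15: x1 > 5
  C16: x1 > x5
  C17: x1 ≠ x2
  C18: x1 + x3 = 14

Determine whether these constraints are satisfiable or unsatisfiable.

Setting (x1, x2, x3, x4, x5) = (9, 4, 5, 10, 5) satisfies everything: constraint 1: x4 + x3 = 15; constraint 3: x2 + x3 = 9; constraint 4: x4 - x1 = 1, and the others follow.

Satisfiable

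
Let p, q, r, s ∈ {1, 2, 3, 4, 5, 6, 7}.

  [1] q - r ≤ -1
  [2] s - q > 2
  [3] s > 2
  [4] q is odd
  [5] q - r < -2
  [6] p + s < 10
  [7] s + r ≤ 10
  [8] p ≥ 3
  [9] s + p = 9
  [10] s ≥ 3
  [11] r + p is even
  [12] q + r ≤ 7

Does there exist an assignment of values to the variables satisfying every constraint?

Take p = 5, q = 1, r = 5, s = 4. Then constraint 1: q - r = -4; constraint 2: s - q = 3, and every other listed constraint is also met.

Satisfiable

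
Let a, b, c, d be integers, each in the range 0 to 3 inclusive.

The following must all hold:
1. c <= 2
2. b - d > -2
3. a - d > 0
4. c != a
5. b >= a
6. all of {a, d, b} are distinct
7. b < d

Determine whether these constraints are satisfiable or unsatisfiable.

Constraints 3, 5, and 7 give b < d, d < a, a ≤ b. Chaining: b < d < a ≤ b, which forces b < b — impossible.

Unsatisfiable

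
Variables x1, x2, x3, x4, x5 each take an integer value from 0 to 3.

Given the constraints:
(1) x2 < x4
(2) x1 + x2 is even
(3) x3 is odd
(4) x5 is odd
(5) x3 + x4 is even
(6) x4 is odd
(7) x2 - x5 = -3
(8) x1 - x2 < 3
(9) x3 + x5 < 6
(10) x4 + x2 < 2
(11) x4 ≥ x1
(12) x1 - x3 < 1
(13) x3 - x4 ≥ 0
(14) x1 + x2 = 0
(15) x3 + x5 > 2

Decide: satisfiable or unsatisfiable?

Try x1 = 0, x2 = 0, x3 = 1, x4 = 1, x5 = 3.
Check constraint 7: x2 - x5 = -3; constraint 8: x1 - x2 = 0; constraint 9: x3 + x5 = 4. The remaining constraints are straightforward to verify.

Satisfiable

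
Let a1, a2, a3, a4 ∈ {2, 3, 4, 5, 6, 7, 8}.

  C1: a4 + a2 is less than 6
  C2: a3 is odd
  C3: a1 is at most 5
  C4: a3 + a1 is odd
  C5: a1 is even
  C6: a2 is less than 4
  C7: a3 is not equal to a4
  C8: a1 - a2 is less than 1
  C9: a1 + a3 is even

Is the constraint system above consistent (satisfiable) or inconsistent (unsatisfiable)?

Unsatisfiable

Constraint 5 makes a1 even and constraint 2 makes a3 odd, so a1 + a3 must be odd. Constraint 9 says a1 + a3 is even — contradiction.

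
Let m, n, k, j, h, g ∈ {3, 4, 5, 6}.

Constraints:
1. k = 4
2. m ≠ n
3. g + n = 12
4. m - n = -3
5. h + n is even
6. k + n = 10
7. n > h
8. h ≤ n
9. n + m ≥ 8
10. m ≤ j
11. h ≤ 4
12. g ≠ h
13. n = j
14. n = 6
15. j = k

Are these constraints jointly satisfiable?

Unsatisfiable

Constraint 14 fixes n = 6 and constraint 1 fixes k = 4. Constraints 13 and 15 give n = j = k, so n = k. But 6 ≠ 4 — contradiction.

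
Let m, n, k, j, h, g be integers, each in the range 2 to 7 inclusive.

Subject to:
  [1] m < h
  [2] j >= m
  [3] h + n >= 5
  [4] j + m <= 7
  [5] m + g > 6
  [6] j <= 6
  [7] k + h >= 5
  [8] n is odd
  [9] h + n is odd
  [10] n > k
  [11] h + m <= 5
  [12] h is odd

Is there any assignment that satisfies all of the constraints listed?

Constraint 12 makes h odd and constraint 8 makes n odd, so h + n must be even. Constraint 9 says h + n is odd — contradiction.

Unsatisfiable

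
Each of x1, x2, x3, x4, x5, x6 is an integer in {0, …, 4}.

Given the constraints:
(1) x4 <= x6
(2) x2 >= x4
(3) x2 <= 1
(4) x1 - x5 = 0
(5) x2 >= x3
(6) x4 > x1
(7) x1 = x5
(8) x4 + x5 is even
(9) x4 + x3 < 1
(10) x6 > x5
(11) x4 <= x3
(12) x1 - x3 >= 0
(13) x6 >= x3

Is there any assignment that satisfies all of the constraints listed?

Constraints 6, 11, and 12 give x1 < x4, x4 ≤ x3, x3 ≤ x1. Chaining: x1 < x4 ≤ x3 ≤ x1, which forces x1 < x1 — impossible.

Unsatisfiable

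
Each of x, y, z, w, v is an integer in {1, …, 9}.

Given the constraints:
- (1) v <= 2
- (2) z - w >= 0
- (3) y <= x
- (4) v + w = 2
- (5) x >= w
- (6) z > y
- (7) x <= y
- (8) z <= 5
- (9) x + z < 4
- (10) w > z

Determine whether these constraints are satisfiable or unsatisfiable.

Constraints 5, 6, 7, and 10 give x ≤ y, y < z, z < w, w ≤ x. Chaining: x ≤ y < z < w ≤ x, which forces x < x — impossible.

Unsatisfiable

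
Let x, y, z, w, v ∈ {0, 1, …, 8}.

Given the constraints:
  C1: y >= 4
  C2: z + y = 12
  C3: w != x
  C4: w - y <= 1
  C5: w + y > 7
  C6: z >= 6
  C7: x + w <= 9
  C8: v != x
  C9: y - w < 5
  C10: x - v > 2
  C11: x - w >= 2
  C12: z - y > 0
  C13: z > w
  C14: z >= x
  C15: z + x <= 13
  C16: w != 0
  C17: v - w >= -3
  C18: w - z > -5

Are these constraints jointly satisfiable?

Satisfiable

Try x = 5, y = 5, z = 7, w = 3, v = 0.
Check constraint 2: z + y = 12; constraint 4: w - y = -2; constraint 5: w + y = 8. The remaining constraints are straightforward to verify.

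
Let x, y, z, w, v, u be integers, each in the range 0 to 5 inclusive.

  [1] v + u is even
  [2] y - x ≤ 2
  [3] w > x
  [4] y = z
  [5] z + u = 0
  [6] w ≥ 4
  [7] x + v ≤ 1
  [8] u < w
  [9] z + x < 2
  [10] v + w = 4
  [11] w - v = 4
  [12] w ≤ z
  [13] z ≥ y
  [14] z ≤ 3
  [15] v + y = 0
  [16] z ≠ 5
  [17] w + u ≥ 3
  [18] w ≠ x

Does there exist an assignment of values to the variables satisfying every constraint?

From constraint 6: w ≥ 4. From constraints 12 and 14: w ≤ z and z ≤ 3, so w ≤ 3. But 3 < 4, so no value of w works.

Unsatisfiable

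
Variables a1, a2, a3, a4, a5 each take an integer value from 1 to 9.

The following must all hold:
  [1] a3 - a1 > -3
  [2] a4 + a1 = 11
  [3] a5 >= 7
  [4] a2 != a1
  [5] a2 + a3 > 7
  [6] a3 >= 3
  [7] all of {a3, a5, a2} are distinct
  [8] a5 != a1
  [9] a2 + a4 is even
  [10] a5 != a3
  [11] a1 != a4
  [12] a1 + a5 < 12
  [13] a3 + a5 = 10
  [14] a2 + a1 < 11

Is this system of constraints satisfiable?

Satisfiable

Setting (a1, a2, a3, a4, a5) = (4, 5, 3, 7, 7) satisfies everything: constraint 1: a3 - a1 = -1; constraint 2: a4 + a1 = 11; constraint 5: a2 + a3 = 8, and the others follow.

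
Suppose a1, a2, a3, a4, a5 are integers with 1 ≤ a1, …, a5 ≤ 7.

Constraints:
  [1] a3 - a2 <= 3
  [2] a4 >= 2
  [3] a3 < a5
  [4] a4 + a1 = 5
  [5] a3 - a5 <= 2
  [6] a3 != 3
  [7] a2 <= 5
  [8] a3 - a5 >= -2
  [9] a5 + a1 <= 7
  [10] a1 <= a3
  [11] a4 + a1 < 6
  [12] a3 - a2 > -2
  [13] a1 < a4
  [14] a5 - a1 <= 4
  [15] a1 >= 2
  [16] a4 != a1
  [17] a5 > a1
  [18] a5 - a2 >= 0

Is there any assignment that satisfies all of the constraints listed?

The assignment a1 = 2, a2 = 3, a3 = 4, a4 = 3, a5 = 5 works:
  constraint 1 holds since a3 - a2 = 1.
  constraint 4 holds since a4 + a1 = 5.
  constraint 5 holds since a3 - a5 = -1.
The rest check out directly.

Satisfiable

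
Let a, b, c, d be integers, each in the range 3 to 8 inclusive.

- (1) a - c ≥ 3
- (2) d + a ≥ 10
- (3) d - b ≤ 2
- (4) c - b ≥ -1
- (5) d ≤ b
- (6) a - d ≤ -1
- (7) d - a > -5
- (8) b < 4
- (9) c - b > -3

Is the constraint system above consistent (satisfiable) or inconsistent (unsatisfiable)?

Constraints 1, 3, 4, and 6 give a − c ≥ 3, c − b ≥ -1, b − d ≥ -2, d − a ≥ 1.
Adding all 4 inequalities: the left sides telescope to 0, and the right sides sum to 3 + (-1) + (-2) + 1 = 1. So 0 ≥ 1, which is false.

Unsatisfiable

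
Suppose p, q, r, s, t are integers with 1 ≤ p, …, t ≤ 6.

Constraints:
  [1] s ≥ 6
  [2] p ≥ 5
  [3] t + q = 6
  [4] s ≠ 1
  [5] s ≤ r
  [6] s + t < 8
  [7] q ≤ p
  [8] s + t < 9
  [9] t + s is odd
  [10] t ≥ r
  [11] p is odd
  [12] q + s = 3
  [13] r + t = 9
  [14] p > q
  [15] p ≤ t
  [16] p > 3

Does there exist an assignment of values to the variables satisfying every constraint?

From constraints 1 and 5: r ≥ s ≥ 6. From constraints 2 and 15: t ≥ p ≥ 5. Hence r + t ≥ 11. But constraint 13 requires r + t = 9, and 9 < 11. Contradiction.

Unsatisfiable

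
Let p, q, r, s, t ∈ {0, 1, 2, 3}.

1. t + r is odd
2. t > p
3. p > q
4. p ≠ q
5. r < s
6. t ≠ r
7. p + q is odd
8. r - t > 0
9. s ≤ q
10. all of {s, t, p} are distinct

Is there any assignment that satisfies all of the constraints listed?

Constraints 2, 3, 5, 8, and 9 give q < p, p < t, t < r, r < s, s ≤ q. Chaining: q < p < t < r < s ≤ q, which forces q < q — impossible.

Unsatisfiable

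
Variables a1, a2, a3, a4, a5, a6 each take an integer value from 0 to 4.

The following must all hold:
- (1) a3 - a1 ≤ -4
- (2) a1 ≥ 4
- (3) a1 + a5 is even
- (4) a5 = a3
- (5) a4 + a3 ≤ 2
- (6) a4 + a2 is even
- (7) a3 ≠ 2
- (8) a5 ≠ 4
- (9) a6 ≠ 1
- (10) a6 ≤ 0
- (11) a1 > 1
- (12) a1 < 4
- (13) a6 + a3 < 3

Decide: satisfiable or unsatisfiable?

From constraint 2: a1 ≥ 4. From constraint 12: a1 ≤ 3. But 3 < 4, so no value of a1 works.

Unsatisfiable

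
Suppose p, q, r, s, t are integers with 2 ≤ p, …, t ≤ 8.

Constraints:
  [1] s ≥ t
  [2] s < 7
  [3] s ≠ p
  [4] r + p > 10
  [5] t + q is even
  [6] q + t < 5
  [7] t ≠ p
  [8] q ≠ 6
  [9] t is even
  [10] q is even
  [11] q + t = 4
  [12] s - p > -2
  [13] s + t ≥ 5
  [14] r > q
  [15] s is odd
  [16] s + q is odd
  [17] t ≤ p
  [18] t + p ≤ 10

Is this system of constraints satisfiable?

Satisfiable

One satisfying assignment is p = 6, q = 2, r = 7, s = 5, t = 2.
For the less obvious constraints — constraint 4: r + p = 13; constraint 6: q + t = 4; constraint 11: q + t = 4 — and the others hold by inspection.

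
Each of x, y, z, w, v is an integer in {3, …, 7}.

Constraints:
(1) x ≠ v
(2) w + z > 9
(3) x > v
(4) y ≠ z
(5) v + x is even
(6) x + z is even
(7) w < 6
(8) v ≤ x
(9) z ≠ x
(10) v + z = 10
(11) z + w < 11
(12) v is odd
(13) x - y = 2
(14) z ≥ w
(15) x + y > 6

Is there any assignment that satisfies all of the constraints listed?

Satisfiable

Setting (x, y, z, w, v) = (5, 3, 7, 3, 3) satisfies everything: constraint 2: w + z = 10; constraint 10: v + z = 10; constraint 11: z + w = 10, and the others follow.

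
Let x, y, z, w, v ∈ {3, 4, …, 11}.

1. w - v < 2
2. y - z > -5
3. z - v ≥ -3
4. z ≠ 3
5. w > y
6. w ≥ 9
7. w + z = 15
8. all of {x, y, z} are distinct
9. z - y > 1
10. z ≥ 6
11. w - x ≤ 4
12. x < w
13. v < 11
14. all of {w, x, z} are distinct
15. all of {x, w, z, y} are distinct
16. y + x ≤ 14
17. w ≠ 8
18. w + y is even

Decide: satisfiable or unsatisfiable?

Satisfiable

Try x = 8, y = 3, z = 6, w = 9, v = 9.
Check constraint 1: w - v = 0; constraint 2: y - z = -3. The remaining constraints are straightforward to verify.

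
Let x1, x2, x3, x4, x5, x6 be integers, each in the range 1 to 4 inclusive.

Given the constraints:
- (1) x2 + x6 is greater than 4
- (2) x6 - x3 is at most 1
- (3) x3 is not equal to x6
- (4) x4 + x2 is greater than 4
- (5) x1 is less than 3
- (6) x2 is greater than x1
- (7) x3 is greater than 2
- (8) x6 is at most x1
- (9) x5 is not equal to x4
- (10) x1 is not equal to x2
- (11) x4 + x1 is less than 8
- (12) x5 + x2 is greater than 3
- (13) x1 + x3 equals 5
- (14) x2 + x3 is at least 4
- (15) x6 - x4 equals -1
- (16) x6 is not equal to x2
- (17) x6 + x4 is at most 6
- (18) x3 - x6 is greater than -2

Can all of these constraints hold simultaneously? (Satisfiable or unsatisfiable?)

Satisfiable

One satisfying assignment is x1 = 2, x2 = 4, x3 = 3, x4 = 3, x5 = 1, x6 = 2.
For the less obvious constraints — constraint 1: x2 + x6 = 6; constraint 2: x6 - x3 = -1 — and the others hold by inspection.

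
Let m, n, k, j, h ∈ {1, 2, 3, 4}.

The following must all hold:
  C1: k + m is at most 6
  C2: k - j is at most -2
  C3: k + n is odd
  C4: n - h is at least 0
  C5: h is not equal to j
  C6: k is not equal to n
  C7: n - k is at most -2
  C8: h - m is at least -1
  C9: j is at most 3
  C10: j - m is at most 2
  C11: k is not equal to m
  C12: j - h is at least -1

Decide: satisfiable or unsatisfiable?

Constraints 2, 4, 7, 8, and 10 give k − n ≥ 2, n − h ≥ 0, h − m ≥ -1, m − j ≥ -2, j − k ≥ 2.
Adding all 5 inequalities: the left sides telescope to 0, and the right sides sum to 2 + 0 + (-1) + (-2) + 2 = 1. So 0 ≥ 1, which is false.

Unsatisfiable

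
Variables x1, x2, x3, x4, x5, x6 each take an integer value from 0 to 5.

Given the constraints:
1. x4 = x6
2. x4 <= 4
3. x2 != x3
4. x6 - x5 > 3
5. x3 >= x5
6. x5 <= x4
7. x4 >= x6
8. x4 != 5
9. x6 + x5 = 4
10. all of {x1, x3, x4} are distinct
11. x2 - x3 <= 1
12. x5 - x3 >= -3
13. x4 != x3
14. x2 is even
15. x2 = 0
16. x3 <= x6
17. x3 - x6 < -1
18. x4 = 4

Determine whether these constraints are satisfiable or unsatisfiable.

Setting (x1, x2, x3, x4, x5, x6) = (0, 0, 2, 4, 0, 4) satisfies everything: constraint 4: x6 - x5 = 4; constraint 9: x6 + x5 = 4; constraint 11: x2 - x3 = -2, and the others follow.

Satisfiable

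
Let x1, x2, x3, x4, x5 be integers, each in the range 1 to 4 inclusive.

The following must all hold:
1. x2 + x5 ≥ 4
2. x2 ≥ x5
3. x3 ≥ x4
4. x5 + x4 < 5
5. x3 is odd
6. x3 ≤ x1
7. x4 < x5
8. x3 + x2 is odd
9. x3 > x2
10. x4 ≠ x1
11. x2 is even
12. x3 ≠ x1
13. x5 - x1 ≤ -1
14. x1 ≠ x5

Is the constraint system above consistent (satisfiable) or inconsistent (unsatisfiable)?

The assignment x1 = 4, x2 = 2, x3 = 3, x4 = 1, x5 = 2 works:
  constraint 1 holds since x2 + x5 = 4.
  constraint 4 holds since x5 + x4 = 3.
The rest check out directly.

Satisfiable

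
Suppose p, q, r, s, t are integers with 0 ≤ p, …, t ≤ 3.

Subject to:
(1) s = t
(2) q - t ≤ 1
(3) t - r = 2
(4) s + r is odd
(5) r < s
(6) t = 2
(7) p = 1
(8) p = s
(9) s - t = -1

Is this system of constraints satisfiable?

Constraint 7 fixes p = 1 and constraint 6 fixes t = 2. Constraints 1 and 8 give p = s = t, so p = t. But 1 ≠ 2 — contradiction.

Unsatisfiable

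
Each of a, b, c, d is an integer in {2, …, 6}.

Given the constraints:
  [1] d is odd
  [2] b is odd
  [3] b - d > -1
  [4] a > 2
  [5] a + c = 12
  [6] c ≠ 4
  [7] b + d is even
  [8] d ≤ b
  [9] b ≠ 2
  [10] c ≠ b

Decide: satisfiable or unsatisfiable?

One satisfying assignment is a = 6, b = 5, c = 6, d = 5.
For the less obvious constraints — constraint 1: d = 5 is odd; constraint 3: b - d = 0; constraint 5: a + c = 12 — and the others hold by inspection.

Satisfiable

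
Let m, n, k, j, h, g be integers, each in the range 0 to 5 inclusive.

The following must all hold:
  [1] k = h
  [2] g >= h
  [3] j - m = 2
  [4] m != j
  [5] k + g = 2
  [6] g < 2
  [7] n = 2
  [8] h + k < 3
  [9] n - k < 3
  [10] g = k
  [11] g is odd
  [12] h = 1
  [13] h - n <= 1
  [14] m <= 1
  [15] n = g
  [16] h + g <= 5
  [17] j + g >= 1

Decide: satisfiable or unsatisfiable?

Unsatisfiable

Constraint 7 fixes n = 2 and constraint 12 fixes h = 1. Constraints 1, 10, and 15 give n = g = k = h, so n = h. But 2 ≠ 1 — contradiction.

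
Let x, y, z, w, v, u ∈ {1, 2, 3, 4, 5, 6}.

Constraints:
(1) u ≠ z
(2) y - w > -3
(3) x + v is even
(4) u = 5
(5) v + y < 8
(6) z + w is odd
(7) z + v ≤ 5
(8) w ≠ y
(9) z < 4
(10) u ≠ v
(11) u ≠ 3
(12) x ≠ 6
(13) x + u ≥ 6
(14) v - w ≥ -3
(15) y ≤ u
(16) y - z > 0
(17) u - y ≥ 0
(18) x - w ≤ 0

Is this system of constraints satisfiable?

Satisfiable

Setting (x, y, z, w, v, u) = (4, 4, 2, 5, 2, 5) satisfies everything: constraint 2: y - w = -1; constraint 5: v + y = 6, and the others follow.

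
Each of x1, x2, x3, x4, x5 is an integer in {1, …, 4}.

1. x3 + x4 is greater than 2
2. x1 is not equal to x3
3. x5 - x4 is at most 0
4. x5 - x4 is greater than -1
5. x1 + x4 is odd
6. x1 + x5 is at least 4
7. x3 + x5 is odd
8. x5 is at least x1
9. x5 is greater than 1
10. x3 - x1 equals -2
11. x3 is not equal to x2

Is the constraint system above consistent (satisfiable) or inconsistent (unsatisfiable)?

Take x1 = 3, x2 = 3, x3 = 1, x4 = 4, x5 = 4. Then constraint 1: x3 + x4 = 5; constraint 3: x5 - x4 = 0; constraint 4: x5 - x4 = 0, and every other listed constraint is also met.

Satisfiable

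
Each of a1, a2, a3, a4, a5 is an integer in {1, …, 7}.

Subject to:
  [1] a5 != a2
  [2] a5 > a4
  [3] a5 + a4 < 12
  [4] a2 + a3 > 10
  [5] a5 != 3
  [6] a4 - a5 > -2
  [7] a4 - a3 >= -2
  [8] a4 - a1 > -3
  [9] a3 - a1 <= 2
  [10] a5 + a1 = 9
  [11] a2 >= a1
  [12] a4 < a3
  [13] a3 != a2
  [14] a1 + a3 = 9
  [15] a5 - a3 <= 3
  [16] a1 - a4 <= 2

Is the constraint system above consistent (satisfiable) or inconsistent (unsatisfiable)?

Satisfiable

One satisfying assignment is a1 = 4, a2 = 7, a3 = 5, a4 = 4, a5 = 5.
For the less obvious constraints — constraint 3: a5 + a4 = 9; constraint 4: a2 + a3 = 12 — and the others hold by inspection.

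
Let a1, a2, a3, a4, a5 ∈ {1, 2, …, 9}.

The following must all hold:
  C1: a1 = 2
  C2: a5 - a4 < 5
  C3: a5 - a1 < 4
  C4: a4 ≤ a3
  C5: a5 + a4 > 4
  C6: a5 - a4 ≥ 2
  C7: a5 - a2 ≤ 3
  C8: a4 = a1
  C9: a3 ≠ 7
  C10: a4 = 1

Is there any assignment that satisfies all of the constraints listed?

Constraint 10 fixes a4 = 1 and constraint 1 fixes a1 = 2, but constraint 8 requires a4 = a1. Since 1 ≠ 2, contradiction.

Unsatisfiable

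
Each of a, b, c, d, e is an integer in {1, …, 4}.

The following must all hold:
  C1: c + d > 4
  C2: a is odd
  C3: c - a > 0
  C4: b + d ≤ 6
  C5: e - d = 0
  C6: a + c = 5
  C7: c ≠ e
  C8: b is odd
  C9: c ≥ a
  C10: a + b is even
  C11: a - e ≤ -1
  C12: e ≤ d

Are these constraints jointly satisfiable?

The assignment a = 1, b = 3, c = 4, d = 2, e = 2 works:
  constraint 1 holds since c + d = 6.
  constraint 3 holds since c - a = 3.
  constraint 4 holds since b + d = 5.
The rest check out directly.

Satisfiable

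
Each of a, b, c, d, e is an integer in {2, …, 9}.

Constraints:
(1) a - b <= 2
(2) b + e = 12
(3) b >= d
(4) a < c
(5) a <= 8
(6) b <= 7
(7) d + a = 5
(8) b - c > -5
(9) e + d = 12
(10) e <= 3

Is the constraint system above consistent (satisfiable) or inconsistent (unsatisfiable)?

From constraint 10: e ≤ 3. From constraints 3 and 6: d ≤ b ≤ 7. Hence e + d ≤ 10. But constraint 9 requires e + d = 12, and 12 > 10. Contradiction.

Unsatisfiable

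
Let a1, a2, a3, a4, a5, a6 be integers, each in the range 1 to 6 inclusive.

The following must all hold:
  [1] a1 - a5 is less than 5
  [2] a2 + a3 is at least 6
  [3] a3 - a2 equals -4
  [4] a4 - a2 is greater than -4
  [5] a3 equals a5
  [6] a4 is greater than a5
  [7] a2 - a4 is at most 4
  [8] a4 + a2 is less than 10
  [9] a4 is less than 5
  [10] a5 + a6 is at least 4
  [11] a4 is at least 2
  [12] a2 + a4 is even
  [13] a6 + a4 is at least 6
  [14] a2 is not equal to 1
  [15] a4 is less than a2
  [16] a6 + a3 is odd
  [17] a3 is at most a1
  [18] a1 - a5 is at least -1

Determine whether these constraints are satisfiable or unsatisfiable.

Satisfiable

Take a1 = 3, a2 = 5, a3 = 1, a4 = 3, a5 = 1, a6 = 6. Then constraint 1: a1 - a5 = 2; constraint 2: a2 + a3 = 6; constraint 3: a3 - a2 = -4, and every other listed constraint is also met.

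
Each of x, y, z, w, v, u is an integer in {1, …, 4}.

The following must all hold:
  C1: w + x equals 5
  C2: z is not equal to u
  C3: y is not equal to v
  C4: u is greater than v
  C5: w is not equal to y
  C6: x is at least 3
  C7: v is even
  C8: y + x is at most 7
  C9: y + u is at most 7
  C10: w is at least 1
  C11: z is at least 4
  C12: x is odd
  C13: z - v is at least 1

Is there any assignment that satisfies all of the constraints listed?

One satisfying assignment is x = 3, y = 1, z = 4, w = 2, v = 2, u = 3.
For the less obvious constraints — constraint 1: w + x = 5; constraint 8: y + x = 4 — and the others hold by inspection.

Satisfiable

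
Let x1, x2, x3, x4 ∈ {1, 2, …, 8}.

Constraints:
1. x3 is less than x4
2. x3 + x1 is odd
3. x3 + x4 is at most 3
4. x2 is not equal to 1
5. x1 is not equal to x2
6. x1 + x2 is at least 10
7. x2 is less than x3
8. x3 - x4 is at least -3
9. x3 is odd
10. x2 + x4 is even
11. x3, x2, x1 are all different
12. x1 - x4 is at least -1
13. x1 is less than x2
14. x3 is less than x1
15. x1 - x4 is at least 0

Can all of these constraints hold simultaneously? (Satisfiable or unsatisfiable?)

Constraints 1, 7, 13, and 15 give x1 < x2, x2 < x3, x3 < x4, x4 ≤ x1. Chaining: x1 < x2 < x3 < x4 ≤ x1, which forces x1 < x1 — impossible.

Unsatisfiable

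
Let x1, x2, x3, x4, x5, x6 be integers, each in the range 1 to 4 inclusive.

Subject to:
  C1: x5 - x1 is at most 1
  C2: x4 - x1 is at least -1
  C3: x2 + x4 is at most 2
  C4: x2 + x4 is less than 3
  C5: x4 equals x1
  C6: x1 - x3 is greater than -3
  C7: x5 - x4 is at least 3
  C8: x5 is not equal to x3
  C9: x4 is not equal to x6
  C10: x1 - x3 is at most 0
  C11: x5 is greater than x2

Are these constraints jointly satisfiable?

Constraints 1, 2, and 7 give x4 − x1 ≥ -1, x1 − x5 ≥ -1, x5 − x4 ≥ 3.
Adding all 3 inequalities: the left sides telescope to 0, and the right sides sum to (-1) + (-1) + 3 = 1. So 0 ≥ 1, which is false.

Unsatisfiable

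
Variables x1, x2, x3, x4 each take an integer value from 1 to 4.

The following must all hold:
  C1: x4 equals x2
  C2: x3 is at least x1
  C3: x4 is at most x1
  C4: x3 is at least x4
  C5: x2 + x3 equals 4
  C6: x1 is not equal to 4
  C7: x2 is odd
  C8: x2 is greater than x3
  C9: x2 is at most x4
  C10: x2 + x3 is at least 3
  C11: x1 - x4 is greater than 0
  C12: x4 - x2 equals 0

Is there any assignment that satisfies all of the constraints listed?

Constraints 2, 8, 9, and 11 give x1 ≤ x3, x3 < x2, x2 ≤ x4, x4 < x1. Chaining: x1 ≤ x3 < x2 ≤ x4 < x1, which forces x1 < x1 — impossible.

Unsatisfiable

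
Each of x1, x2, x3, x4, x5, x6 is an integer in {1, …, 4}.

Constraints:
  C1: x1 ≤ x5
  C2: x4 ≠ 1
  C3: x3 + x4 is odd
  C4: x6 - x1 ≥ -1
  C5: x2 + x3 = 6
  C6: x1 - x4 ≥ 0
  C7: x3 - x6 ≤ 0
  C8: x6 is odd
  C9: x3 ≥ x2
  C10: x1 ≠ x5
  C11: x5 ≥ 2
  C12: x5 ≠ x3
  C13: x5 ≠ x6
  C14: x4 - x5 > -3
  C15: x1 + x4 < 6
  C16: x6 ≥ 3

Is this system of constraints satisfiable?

Satisfiable

Setting (x1, x2, x3, x4, x5, x6) = (3, 3, 3, 2, 4, 3) satisfies everything: constraint 4: x6 - x1 = 0; constraint 5: x2 + x3 = 6, and the others follow.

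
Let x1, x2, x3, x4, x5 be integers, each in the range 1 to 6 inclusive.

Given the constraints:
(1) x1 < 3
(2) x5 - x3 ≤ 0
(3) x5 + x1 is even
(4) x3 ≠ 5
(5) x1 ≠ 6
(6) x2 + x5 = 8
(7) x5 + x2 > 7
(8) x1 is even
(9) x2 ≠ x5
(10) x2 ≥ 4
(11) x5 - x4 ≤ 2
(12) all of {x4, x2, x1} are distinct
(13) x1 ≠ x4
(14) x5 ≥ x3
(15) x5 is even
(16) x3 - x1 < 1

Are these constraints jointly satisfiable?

Try x1 = 2, x2 = 6, x3 = 2, x4 = 1, x5 = 2.
Check constraint 2: x5 - x3 = 0; constraint 6: x2 + x5 = 8; constraint 7: x5 + x2 = 8. The remaining constraints are straightforward to verify.

Satisfiable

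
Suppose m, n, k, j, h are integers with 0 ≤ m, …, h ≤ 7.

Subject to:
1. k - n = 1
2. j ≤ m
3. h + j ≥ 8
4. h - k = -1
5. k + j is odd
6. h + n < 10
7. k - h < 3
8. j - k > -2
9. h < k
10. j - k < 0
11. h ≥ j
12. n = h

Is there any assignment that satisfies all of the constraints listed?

Take m = 7, n = 4, k = 5, j = 4, h = 4. Then constraint 1: k - n = 1; constraint 3: h + j = 8; constraint 4: h - k = -1, and every other listed constraint is also met.

Satisfiable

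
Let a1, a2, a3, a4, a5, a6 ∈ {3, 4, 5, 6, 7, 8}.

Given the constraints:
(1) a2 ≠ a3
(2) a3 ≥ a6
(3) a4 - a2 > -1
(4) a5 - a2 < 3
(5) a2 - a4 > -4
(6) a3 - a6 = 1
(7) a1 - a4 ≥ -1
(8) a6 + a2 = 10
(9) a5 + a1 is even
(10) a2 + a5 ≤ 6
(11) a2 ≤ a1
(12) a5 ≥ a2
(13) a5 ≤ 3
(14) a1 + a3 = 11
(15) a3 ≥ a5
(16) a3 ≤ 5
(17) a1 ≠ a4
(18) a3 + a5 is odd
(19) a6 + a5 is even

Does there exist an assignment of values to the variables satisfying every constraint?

From constraints 2 and 16: a6 ≤ a3 ≤ 5. From constraints 12 and 13: a2 ≤ a5 ≤ 3. Hence a6 + a2 ≤ 8. But constraint 8 requires a6 + a2 = 10, and 10 > 8. Contradiction.

Unsatisfiable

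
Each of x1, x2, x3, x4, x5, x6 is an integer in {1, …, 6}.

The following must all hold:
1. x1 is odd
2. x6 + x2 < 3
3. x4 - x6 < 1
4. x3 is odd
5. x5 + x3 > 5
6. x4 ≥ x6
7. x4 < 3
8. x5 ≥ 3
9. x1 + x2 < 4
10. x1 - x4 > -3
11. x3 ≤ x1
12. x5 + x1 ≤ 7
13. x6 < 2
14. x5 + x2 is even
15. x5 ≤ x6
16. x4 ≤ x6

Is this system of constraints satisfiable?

From constraints 8 and 15: x6 ≥ x5 and x5 ≥ 3, so x6 ≥ 3. From constraint 13: x6 ≤ 1. But 1 < 3, so no value of x6 works.

Unsatisfiable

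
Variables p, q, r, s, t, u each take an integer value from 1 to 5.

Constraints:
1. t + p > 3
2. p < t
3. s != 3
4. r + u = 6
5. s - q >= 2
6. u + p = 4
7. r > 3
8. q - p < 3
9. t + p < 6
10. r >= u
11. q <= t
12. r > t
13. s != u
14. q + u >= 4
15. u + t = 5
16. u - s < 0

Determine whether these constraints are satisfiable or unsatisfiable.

Satisfiable

Take p = 2, q = 2, r = 4, s = 4, t = 3, u = 2. Then constraint 1: t + p = 5; constraint 4: r + u = 6, and every other listed constraint is also met.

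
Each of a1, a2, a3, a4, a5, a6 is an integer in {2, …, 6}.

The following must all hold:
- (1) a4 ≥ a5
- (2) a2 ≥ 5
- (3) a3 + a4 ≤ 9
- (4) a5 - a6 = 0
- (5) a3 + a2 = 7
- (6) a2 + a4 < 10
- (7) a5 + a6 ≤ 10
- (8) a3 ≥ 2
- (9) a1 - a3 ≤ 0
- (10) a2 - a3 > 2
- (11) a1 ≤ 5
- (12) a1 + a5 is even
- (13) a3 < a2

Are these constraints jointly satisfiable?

Try a1 = 2, a2 = 5, a3 = 2, a4 = 4, a5 = 4, a6 = 4.
Check constraint 3: a3 + a4 = 6; constraint 4: a5 - a6 = 0; constraint 5: a3 + a2 = 7. The remaining constraints are straightforward to verify.

Satisfiable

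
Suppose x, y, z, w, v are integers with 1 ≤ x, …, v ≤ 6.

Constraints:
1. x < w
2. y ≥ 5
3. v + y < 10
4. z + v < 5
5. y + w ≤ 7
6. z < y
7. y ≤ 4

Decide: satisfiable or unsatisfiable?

Unsatisfiable

From constraint 2: y ≥ 5. From constraint 7: y ≤ 4. But 4 < 5, so no value of y works.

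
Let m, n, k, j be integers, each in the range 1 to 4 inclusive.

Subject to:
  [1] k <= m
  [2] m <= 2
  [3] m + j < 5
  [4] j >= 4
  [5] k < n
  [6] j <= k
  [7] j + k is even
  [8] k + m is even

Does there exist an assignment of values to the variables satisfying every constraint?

From constraints 4 and 6: k ≥ j and j ≥ 4, so k ≥ 4. From constraints 1 and 2: k ≤ m and m ≤ 2, so k ≤ 2. But 2 < 4, so no value of k works.

Unsatisfiable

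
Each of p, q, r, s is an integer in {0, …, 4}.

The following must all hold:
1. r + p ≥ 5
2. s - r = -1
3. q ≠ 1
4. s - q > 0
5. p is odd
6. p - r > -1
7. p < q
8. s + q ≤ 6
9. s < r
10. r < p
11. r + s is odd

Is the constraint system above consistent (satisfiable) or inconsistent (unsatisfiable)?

Unsatisfiable

Constraints 4, 7, 9, and 10 give q < s, s < r, r < p, p < q. Chaining: q < s < r < p < q, which forces q < q — impossible.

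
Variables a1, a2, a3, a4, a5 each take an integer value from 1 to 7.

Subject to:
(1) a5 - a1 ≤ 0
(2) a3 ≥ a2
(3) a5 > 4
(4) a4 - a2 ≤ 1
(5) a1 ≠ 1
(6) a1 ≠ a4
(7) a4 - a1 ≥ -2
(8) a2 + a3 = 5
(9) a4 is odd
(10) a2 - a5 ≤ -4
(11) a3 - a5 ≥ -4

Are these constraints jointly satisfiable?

Unsatisfiable

Constraints 1, 4, 7, and 10 give a2 − a4 ≥ -1, a4 − a1 ≥ -2, a1 − a5 ≥ 0, a5 − a2 ≥ 4.
Adding all 4 inequalities: the left sides telescope to 0, and the right sides sum to (-1) + (-2) + 0 + 4 = 1. So 0 ≥ 1, which is false.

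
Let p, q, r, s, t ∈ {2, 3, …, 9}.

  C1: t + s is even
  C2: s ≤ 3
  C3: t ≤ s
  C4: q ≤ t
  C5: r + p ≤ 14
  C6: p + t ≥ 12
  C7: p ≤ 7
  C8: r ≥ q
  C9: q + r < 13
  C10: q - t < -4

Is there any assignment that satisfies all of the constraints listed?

Unsatisfiable

From constraint 7: p ≤ 7. From constraints 2 and 3: t ≤ s ≤ 3. Hence p + t ≤ 10. But constraint 6 requires p + t ≥ 12, and 12 > 10. Contradiction.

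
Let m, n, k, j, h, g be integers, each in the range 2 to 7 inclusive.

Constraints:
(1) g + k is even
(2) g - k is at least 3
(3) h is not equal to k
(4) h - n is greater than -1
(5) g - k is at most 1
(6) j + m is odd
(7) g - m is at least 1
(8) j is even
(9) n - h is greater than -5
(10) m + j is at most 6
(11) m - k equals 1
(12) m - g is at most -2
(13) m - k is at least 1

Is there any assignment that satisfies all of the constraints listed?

Constraints 5, 12, and 13 give m − k ≥ 1, k − g ≥ -1, g − m ≥ 2.
Adding all 3 inequalities: the left sides telescope to 0, and the right sides sum to 1 + (-1) + 2 = 2. So 0 ≥ 2, which is false.

Unsatisfiable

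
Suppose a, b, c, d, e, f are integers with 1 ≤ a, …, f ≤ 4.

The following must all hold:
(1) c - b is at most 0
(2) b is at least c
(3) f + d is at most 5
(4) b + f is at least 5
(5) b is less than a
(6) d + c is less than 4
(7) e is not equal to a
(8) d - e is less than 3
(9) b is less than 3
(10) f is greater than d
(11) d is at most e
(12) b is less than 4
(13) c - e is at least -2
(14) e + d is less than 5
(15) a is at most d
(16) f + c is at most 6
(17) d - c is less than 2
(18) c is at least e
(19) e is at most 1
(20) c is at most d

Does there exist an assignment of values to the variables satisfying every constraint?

Unsatisfiable

Constraints 1, 5, 11, 15, and 18 give b < a, a ≤ d, d ≤ e, e ≤ c, c ≤ b. Chaining: b < a ≤ d ≤ e ≤ c ≤ b, which forces b < b — impossible.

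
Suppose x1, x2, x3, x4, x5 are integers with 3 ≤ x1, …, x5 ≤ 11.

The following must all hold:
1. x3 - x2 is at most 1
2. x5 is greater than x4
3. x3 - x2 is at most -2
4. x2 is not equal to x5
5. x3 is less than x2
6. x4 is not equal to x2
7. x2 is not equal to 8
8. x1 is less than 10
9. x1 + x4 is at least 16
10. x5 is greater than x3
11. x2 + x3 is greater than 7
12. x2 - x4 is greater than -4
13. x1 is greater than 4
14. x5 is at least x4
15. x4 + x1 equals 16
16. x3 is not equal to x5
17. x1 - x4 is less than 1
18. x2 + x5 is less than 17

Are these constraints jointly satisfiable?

Satisfiable

The assignment x1 = 8, x2 = 5, x3 = 3, x4 = 8, x5 = 11 works:
  constraint 1 holds since x3 - x2 = -2.
  constraint 3 holds since x3 - x2 = -2.
The rest check out directly.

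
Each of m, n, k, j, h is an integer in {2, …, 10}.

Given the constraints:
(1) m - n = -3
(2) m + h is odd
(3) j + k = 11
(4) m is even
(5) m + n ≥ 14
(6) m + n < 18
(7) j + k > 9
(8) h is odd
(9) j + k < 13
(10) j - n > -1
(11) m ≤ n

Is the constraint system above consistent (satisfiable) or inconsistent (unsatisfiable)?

Satisfiable

Take m = 6, n = 9, k = 2, j = 9, h = 9. Then constraint 1: m - n = -3; constraint 3: j + k = 11, and every other listed constraint is also met.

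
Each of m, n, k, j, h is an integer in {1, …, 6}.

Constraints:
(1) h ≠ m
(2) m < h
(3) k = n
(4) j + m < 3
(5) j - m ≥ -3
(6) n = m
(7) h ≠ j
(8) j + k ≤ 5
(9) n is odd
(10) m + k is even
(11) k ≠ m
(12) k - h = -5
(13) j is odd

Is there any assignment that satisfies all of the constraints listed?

From constraints 3 and 6, k = n = m, so k = m. But constraint 11 says k ≠ m. Contradiction.

Unsatisfiable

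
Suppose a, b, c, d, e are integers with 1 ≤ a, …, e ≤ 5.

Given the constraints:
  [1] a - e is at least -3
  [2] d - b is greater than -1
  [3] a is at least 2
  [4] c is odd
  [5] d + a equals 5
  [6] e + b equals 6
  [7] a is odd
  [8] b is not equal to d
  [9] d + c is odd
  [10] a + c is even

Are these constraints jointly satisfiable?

One satisfying assignment is a = 3, b = 1, c = 1, d = 2, e = 5.
For the less obvious constraints — constraint 1: a - e = -2; constraint 2: d - b = 1 — and the others hold by inspection.

Satisfiable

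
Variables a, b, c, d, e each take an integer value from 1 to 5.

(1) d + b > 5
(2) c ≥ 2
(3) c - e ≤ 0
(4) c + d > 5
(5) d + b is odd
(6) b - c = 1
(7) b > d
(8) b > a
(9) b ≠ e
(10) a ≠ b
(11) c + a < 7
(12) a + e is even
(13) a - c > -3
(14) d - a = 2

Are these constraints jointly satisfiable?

Setting (a, b, c, d, e) = (1, 4, 3, 3, 5) satisfies everything: constraint 1: d + b = 7; constraint 3: c - e = -2, and the others follow.

Satisfiable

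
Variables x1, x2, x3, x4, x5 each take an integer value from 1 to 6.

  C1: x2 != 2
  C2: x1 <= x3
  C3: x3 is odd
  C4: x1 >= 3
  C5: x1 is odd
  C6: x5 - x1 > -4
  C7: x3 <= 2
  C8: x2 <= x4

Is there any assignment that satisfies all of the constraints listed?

From constraint 4: x1 ≥ 3. From constraints 2 and 7: x1 ≤ x3 and x3 ≤ 2, so x1 ≤ 2. But 2 < 3, so no value of x1 works.

Unsatisfiable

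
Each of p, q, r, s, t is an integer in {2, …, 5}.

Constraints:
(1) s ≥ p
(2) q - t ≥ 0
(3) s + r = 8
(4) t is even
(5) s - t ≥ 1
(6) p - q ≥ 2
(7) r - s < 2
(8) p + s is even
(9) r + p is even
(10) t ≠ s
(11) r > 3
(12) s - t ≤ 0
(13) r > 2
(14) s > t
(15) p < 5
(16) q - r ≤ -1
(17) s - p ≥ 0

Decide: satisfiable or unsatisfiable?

Unsatisfiable

Constraints 2, 6, 12, and 17 give s − p ≥ 0, p − q ≥ 2, q − t ≥ 0, t − s ≥ 0.
Adding all 4 inequalities: the left sides telescope to 0, and the right sides sum to 0 + 2 + 0 + 0 = 2. So 0 ≥ 2, which is false.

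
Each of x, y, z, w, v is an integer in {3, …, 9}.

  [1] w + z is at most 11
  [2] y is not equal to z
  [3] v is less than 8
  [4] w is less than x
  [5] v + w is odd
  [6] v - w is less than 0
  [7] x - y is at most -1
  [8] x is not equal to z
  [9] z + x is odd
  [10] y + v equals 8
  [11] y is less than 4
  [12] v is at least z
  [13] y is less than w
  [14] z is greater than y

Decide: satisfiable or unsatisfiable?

Constraints 4, 6, 7, 12, and 14 give z ≤ v, v < w, w < x, x < y, y < z. Chaining: z ≤ v < w < x < y < z, which forces z < z — impossible.

Unsatisfiable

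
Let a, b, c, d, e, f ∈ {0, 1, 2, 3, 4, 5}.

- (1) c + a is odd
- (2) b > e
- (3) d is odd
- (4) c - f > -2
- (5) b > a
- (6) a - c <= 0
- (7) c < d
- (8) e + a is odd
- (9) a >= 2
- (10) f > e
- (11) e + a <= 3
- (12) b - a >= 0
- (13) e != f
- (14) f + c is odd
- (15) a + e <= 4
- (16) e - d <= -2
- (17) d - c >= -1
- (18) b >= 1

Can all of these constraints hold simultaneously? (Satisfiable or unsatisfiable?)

Satisfiable

Try a = 2, b = 4, c = 3, d = 5, e = 1, f = 4.
Check constraint 4: c - f = -1; constraint 6: a - c = -1. The remaining constraints are straightforward to verify.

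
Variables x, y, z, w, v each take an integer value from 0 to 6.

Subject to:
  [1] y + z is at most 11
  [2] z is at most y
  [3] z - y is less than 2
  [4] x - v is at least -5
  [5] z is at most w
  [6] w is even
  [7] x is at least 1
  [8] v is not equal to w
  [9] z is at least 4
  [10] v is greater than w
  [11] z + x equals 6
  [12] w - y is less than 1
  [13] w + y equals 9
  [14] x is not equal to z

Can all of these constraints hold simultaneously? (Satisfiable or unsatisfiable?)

Satisfiable

One satisfying assignment is x = 2, y = 5, z = 4, w = 4, v = 6.
For the less obvious constraints — constraint 1: y + z = 9; constraint 3: z - y = -1 — and the others hold by inspection.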